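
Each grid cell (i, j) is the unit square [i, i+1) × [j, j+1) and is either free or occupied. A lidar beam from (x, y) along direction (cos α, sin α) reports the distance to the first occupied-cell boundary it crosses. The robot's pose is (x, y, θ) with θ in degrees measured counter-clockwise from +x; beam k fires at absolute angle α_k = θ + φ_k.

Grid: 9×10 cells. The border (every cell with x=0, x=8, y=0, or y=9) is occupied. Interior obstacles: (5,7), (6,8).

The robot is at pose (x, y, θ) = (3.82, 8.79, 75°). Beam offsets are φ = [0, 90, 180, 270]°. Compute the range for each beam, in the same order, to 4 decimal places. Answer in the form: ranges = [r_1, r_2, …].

ranges = [0.2174, 0.8114, 8.0648, 2.2569]

beam 1: φ=0°, α=75°
  cosα=0.2588 sinα=0.9659 | (3,8) | tMaxX 0.6955 tMaxY 0.2174 | tΔX 3.8637 tΔY 1.0353
    t=0.2174 [y] (3,9) — stop
  → r_1 = 0.2174
beam 2: φ=90°, α=165°
  cosα=-0.9659 sinα=0.2588 | (3,8) | tMaxX 0.8489 tMaxY 0.8114 | tΔX 1.0353 tΔY 3.8637
    t=0.8114 [y] (3,9) — stop
  → r_2 = 0.8114
beam 3: φ=180°, α=255°
  cosα=-0.2588 sinα=-0.9659 | (3,8) | tMaxX 3.1682 tMaxY 0.8179 | tΔX 3.8637 tΔY 1.0353
    t=0.8179 [y] (3,7)
    t=1.8531 [y] (3,6)
    t=2.8884 [y] (3,5)
    t=3.1682 [x] (2,5)
    t=3.9237 [y] (2,4)
    t=4.9590 [y] (2,3)
    t=5.9942 [y] (2,2)
    t=7.0295 [y] (2,1)
    t=7.0319 [x] (1,1)
    t=8.0648 [y] (1,0) — stop
  → r_3 = 8.0648
beam 4: φ=270°, α=345°
  cosα=0.9659 sinα=-0.2588 | (3,8) | tMaxX 0.1863 tMaxY 3.0523 | tΔX 1.0353 tΔY 3.8637
    t=0.1863 [x] (4,8)
    t=1.2216 [x] (5,8)
    t=2.2569 [x] (6,8) — stop
  → r_4 = 2.2569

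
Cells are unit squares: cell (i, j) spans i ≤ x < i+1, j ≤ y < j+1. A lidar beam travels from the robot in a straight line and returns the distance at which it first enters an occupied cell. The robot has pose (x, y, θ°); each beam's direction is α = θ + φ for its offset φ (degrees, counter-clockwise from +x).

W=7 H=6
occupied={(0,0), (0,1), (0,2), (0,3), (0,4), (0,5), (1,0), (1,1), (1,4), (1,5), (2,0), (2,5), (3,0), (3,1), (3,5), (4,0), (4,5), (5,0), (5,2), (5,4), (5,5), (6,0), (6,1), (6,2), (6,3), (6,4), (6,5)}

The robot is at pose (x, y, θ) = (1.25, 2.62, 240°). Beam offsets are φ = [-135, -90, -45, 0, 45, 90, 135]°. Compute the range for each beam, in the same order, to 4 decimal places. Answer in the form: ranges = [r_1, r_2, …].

beam 1: φ=-135°, α=105°
  dir = (cos 105°, sin 105°) = (-0.2588, 0.9659); from cell (1,2)
  next x-line at t=0.9659, next y-line at t=0.3934; Δt_x=3.8637, Δt_y=1.0353
    y: enter (1,3) at t=0.3934
    x: enter (0,3) at t=0.9659 ← occupied
  → r_1 = 0.9659
beam 2: φ=-90°, α=150°
  dir = (cos 150°, sin 150°) = (-0.8660, 0.5000); from cell (1,2)
  next x-line at t=0.2887, next y-line at t=0.7600; Δt_x=1.1547, Δt_y=2.0000
    x: enter (0,2) at t=0.2887 ← occupied
  → r_2 = 0.2887
beam 3: φ=-45°, α=195°
  dir = (cos 195°, sin 195°) = (-0.9659, -0.2588); from cell (1,2)
  next x-line at t=0.2588, next y-line at t=2.3955; Δt_x=1.0353, Δt_y=3.8637
    x: enter (0,2) at t=0.2588 ← occupied
  → r_3 = 0.2588
beam 4: φ=0°, α=240°
  dir = (cos 240°, sin 240°) = (-0.5000, -0.8660); from cell (1,2)
  next x-line at t=0.5000, next y-line at t=0.7159; Δt_x=2.0000, Δt_y=1.1547
    x: enter (0,2) at t=0.5000 ← occupied
  → r_4 = 0.5000
beam 5: φ=45°, α=285°
  dir = (cos 285°, sin 285°) = (0.2588, -0.9659); from cell (1,2)
  next x-line at t=2.8978, next y-line at t=0.6419; Δt_x=3.8637, Δt_y=1.0353
    y: enter (1,1) at t=0.6419 ← occupied
  → r_5 = 0.6419
beam 6: φ=90°, α=330°
  dir = (cos 330°, sin 330°) = (0.8660, -0.5000); from cell (1,2)
  next x-line at t=0.8660, next y-line at t=1.2400; Δt_x=1.1547, Δt_y=2.0000
    x: enter (2,2) at t=0.8660
    y: enter (2,1) at t=1.2400
    x: enter (3,1) at t=2.0207 ← occupied
  → r_6 = 2.0207
beam 7: φ=135°, α=15°
  dir = (cos 15°, sin 15°) = (0.9659, 0.2588); from cell (1,2)
  next x-line at t=0.7765, next y-line at t=1.4682; Δt_x=1.0353, Δt_y=3.8637
    x: enter (2,2) at t=0.7765
    y: enter (2,3) at t=1.4682
    x: enter (3,3) at t=1.8117
    x: enter (4,3) at t=2.8470
    x: enter (5,3) at t=3.8823
    x: enter (6,3) at t=4.9176 ← occupied
  → r_7 = 4.9176

ranges = [0.9659, 0.2887, 0.2588, 0.5000, 0.6419, 2.0207, 4.9176]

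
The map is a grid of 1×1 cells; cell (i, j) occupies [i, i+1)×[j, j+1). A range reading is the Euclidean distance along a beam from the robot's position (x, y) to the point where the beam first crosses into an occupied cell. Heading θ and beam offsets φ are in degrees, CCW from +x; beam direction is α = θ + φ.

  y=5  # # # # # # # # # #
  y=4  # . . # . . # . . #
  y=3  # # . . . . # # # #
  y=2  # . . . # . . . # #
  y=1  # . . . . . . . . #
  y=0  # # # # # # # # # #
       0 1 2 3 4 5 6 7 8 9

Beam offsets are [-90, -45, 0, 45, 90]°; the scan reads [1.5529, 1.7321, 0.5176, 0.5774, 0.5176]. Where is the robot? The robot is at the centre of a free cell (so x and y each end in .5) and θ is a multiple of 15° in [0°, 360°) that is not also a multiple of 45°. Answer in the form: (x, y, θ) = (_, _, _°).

Candidates: 24 free-cell centres × 16 headings = 384 poses. Raycast each; keep the one whose scan matches to 4 dp.
  (3.5, 2.5, 150°): beam 1 = 2.8868 ≠ 1.5529 ✗
  (5.5, 3.5, 255°): beam 1 = 1.9319 ≠ 1.5529 ✗
  (1.5, 1.5, 75°): beam 1 = 1.9319 ≠ 1.5529 ✗
  …
  (7.5, 2.5, 345°): r_1=1.5529, r_2=1.7321, r_3=0.5176, r_4=0.5774, r_5=0.5176 — all match ✓
Unique over the lattice → pose = (7.5, 2.5, 345°).

(x, y, θ) = (7.5, 2.5, 345°)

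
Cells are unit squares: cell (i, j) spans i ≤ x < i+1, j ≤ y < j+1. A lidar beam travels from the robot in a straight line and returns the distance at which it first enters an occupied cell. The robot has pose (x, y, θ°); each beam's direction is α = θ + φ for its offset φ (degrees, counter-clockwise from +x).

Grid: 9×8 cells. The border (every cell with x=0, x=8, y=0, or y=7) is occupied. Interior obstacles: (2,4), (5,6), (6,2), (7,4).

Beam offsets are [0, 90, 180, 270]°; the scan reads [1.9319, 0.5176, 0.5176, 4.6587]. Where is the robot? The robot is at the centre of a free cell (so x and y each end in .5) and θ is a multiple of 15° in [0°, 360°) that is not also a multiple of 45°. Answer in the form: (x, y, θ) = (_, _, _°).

(x, y, θ) = (1.5, 1.5, 105°)

Candidates: 38 free-cell centres × 16 headings = 608 poses. Raycast each; keep the one whose scan matches to 4 dp.
  (2.5, 3.5, 195°): beam 1 = 1.5529 ≠ 1.9319 ✗
  (1.5, 6.5, 15°): beam 4 = 1.9319 ≠ 4.6587 ✗
  (7.5, 6.5, 255°): beam 1 = 1.5529 ≠ 1.9319 ✗
  …
  (1.5, 1.5, 105°): r_1=1.9319, r_2=0.5176, r_3=0.5176, r_4=4.6587 — all match ✓
Only this pose fits every beam.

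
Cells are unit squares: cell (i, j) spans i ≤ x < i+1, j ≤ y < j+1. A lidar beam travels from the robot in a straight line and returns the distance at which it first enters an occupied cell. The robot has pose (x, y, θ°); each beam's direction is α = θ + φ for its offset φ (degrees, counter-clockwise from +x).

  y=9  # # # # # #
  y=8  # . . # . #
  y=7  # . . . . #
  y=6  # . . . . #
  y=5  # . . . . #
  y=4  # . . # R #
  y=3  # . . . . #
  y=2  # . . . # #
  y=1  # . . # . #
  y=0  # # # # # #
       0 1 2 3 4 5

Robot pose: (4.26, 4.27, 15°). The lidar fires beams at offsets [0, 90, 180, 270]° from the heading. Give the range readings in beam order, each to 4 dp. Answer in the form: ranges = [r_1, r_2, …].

ranges = [0.7661, 3.8616, 0.2692, 1.3148]

beam 1: φ=0°, α=15°
  dir = (cos 15°, sin 15°) = (0.9659, 0.2588); from cell (4,4)
  next x-line at t=0.7661, next y-line at t=2.8205; Δt_x=1.0353, Δt_y=3.8637
    x: enter (5,4) at t=0.7661 ← occupied
  → r_1 = 0.7661
beam 2: φ=90°, α=105°
  dir = (cos 105°, sin 105°) = (-0.2588, 0.9659); from cell (4,4)
  next x-line at t=1.0046, next y-line at t=0.7558; Δt_x=3.8637, Δt_y=1.0353
    y: enter (4,5) at t=0.7558
    x: enter (3,5) at t=1.0046
    y: enter (3,6) at t=1.7910
    y: enter (3,7) at t=2.8263
    y: enter (3,8) at t=3.8616 ← occupied
  → r_2 = 3.8616
beam 3: φ=180°, α=195°
  dir = (cos 195°, sin 195°) = (-0.9659, -0.2588); from cell (4,4)
  next x-line at t=0.2692, next y-line at t=1.0432; Δt_x=1.0353, Δt_y=3.8637
    x: enter (3,4) at t=0.2692 ← occupied
  → r_3 = 0.2692
beam 4: φ=270°, α=285°
  dir = (cos 285°, sin 285°) = (0.2588, -0.9659); from cell (4,4)
  next x-line at t=2.8591, next y-line at t=0.2795; Δt_x=3.8637, Δt_y=1.0353
    y: enter (4,3) at t=0.2795
    y: enter (4,2) at t=1.3148 ← occupied
  → r_4 = 1.3148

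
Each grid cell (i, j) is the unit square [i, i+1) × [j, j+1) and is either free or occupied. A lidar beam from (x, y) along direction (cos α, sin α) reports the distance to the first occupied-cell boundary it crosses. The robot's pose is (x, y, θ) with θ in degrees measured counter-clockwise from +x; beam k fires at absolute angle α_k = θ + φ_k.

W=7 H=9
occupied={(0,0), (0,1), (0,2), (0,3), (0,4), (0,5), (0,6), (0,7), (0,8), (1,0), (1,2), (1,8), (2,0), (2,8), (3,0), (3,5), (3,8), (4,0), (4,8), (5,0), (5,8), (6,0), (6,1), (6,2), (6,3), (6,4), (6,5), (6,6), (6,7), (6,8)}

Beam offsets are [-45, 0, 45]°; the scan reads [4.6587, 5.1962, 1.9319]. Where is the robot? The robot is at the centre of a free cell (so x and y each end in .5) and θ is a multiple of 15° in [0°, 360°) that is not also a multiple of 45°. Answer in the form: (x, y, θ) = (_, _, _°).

The pose lattice has 33·16 = 528 candidates. Test each by forward raycasting.
  (2.5, 2.5, 15°): beam 1 = 3.0000 ≠ 4.6587 ✗
  (3.5, 4.5, 15°): beam 1 = 2.8868 ≠ 4.6587 ✗
  (1.5, 6.5, 120°): beam 1 = 1.5529 ≠ 4.6587 ✗
  (2.5, 3.5, 120°): beam 1 = 1.9319 ≠ 4.6587 ✗
  …
  (1.5, 3.5, 60°): r_1=4.6587, r_2=5.1962, r_3=1.9319 — all match ✓
Unique over the lattice → pose = (1.5, 3.5, 60°).

(x, y, θ) = (1.5, 3.5, 60°)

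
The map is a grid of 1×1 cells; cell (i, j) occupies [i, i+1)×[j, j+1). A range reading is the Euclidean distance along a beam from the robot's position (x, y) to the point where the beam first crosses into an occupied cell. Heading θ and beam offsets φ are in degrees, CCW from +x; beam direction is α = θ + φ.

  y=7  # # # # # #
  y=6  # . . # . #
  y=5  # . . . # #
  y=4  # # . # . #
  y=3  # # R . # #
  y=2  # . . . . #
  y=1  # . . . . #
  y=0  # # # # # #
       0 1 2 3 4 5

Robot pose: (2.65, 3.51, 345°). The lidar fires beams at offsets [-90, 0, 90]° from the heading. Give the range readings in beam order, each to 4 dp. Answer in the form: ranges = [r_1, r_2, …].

ranges = [2.5985, 1.3976, 1.3523]

beam 1: φ=-90°, α=255°
  direction (-0.2588, -0.9659); cell (2,3); t to first gridline: x 2.5114, y 0.5280 (then +3.8637 / +1.0353)
    (2,2) via y @ 0.5280
    (2,1) via y @ 1.5633
    (1,1) via x @ 2.5114
    (1,0) via y @ 2.5985  # hit
  → r_1 = 2.5985
beam 2: φ=0°, α=345°
  direction (0.9659, -0.2588); cell (2,3); t to first gridline: x 0.3623, y 1.9705 (then +1.0353 / +3.8637)
    (3,3) via x @ 0.3623
    (4,3) via x @ 1.3976  # hit
  → r_2 = 1.3976
beam 3: φ=90°, α=75°
  direction (0.2588, 0.9659); cell (2,3); t to first gridline: x 1.3523, y 0.5073 (then +3.8637 / +1.0353)
    (2,4) via y @ 0.5073
    (3,4) via x @ 1.3523  # hit
  → r_3 = 1.3523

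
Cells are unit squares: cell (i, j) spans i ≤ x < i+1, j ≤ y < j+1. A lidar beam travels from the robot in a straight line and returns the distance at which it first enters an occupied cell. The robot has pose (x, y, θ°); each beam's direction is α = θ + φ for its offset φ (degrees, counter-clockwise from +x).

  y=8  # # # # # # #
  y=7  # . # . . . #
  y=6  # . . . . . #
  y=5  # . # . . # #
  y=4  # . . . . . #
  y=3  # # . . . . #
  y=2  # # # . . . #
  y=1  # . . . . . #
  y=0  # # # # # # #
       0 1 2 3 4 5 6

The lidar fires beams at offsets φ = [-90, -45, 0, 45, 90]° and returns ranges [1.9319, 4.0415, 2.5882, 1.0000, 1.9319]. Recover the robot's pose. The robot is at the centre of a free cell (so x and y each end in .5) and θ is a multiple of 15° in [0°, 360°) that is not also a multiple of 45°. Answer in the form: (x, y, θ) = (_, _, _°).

Enumerate (i+0.5, j+0.5, θ) over the 29 free cells and 16 admissible headings. For each, cast all 5 beams and compare to the given ranges.
  (4.5, 2.5, 210°): beam 1 = 3.0000 ≠ 1.9319 ✗
  (3.5, 2.5, 300°): beam 1 = 0.5774 ≠ 1.9319 ✗
  (5.5, 1.5, 165°): beam 2 = 5.0000 ≠ 4.0415 ✗
  (4.5, 6.5, 150°): beam 1 = 1.7321 ≠ 1.9319 ✗
  …
  (3.5, 4.5, 105°): r_1=1.9319, r_2=4.0415, r_3=2.5882, r_4=1.0000, r_5=1.9319 — all match ✓
Unique over the lattice → pose = (3.5, 4.5, 105°).

(x, y, θ) = (3.5, 4.5, 105°)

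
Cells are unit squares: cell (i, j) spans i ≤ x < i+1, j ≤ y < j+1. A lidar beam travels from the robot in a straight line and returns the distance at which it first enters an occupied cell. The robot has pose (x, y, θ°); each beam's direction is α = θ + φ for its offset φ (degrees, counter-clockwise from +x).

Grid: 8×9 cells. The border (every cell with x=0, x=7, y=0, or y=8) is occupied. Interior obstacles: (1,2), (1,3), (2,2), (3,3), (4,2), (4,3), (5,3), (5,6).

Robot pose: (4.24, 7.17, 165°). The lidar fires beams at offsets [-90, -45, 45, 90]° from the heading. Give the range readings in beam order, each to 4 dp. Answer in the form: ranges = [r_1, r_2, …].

ranges = [0.8593, 0.9584, 3.7412, 3.2818]

beam 1: φ=-90°, α=75°
  cosα=0.2588 sinα=0.9659 | (4,7) | tMaxX 2.9364 tMaxY 0.8593 | tΔX 3.8637 tΔY 1.0353
    t=0.8593 [y] (4,8) — stop
  → r_1 = 0.8593
beam 2: φ=-45°, α=120°
  cosα=-0.5000 sinα=0.8660 | (4,7) | tMaxX 0.4800 tMaxY 0.9584 | tΔX 2.0000 tΔY 1.1547
    t=0.4800 [x] (3,7)
    t=0.9584 [y] (3,8) — stop
  → r_2 = 0.9584
beam 3: φ=45°, α=210°
  cosα=-0.8660 sinα=-0.5000 | (4,7) | tMaxX 0.2771 tMaxY 0.3400 | tΔX 1.1547 tΔY 2.0000
    t=0.2771 [x] (3,7)
    t=0.3400 [y] (3,6)
    t=1.4318 [x] (2,6)
    t=2.3400 [y] (2,5)
    t=2.5865 [x] (1,5)
    t=3.7412 [x] (0,5) — stop
  → r_3 = 3.7412
beam 4: φ=90°, α=255°
  cosα=-0.2588 sinα=-0.9659 | (4,7) | tMaxX 0.9273 tMaxY 0.1760 | tΔX 3.8637 tΔY 1.0353
    t=0.1760 [y] (4,6)
    t=0.9273 [x] (3,6)
    t=1.2113 [y] (3,5)
    t=2.2465 [y] (3,4)
    t=3.2818 [y] (3,3) — stop
  → r_4 = 3.2818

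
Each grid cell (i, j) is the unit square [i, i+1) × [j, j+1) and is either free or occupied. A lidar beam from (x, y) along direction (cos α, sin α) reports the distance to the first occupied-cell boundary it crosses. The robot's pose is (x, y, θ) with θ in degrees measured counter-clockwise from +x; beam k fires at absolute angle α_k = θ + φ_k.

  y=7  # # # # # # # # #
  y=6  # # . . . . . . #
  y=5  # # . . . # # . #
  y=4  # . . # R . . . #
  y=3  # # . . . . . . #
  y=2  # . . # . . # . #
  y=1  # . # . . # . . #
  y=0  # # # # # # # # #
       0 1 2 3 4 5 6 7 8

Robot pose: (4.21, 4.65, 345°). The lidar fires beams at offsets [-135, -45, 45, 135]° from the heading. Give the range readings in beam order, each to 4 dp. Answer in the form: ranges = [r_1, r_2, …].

ranges = [0.2425, 3.0600, 0.9122, 2.7135]

beam 1: φ=-135°, α=210°
  direction (-0.8660, -0.5000); cell (4,4); t to first gridline: x 0.2425, y 1.3000 (then +1.1547 / +2.0000)
    (3,4) via x @ 0.2425  # hit
  → r_1 = 0.2425
beam 2: φ=-45°, α=300°
  direction (0.5000, -0.8660); cell (4,4); t to first gridline: x 1.5800, y 0.7506 (then +2.0000 / +1.1547)
    (4,3) via y @ 0.7506
    (5,3) via x @ 1.5800
    (5,2) via y @ 1.9053
    (5,1) via y @ 3.0600  # hit
  → r_2 = 3.0600
beam 3: φ=45°, α=30°
  direction (0.8660, 0.5000); cell (4,4); t to first gridline: x 0.9122, y 0.7000 (then +1.1547 / +2.0000)
    (4,5) via y @ 0.7000
    (5,5) via x @ 0.9122  # hit
  → r_3 = 0.9122
beam 4: φ=135°, α=120°
  direction (-0.5000, 0.8660); cell (4,4); t to first gridline: x 0.4200, y 0.4041 (then +2.0000 / +1.1547)
    (4,5) via y @ 0.4041
    (3,5) via x @ 0.4200
    (3,6) via y @ 1.5588
    (2,6) via x @ 2.4200
    (2,7) via y @ 2.7135  # hit
  → r_4 = 2.7135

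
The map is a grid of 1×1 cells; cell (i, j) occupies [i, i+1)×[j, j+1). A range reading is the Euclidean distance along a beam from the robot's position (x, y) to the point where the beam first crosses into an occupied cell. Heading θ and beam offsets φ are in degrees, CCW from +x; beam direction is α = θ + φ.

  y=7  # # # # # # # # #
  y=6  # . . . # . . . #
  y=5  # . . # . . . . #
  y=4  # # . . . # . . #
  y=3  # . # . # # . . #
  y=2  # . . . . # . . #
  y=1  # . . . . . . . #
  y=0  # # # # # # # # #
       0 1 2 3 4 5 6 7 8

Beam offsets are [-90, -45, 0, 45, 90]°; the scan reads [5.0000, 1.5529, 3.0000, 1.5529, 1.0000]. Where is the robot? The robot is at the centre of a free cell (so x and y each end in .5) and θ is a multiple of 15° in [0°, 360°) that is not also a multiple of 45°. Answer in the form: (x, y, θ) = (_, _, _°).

(x, y, θ) = (7.5, 2.5, 210°)

Enumerate (i+0.5, j+0.5, θ) over the 34 free cells and 16 admissible headings. For each, cast all 5 beams and compare to the given ranges.
  (7.5, 4.5, 240°): beam 1 = 3.0000 ≠ 5.0000 ✗
  (6.5, 6.5, 345°): beam 1 = 1.9319 ≠ 5.0000 ✗
  (1.5, 6.5, 345°): beam 1 = 1.5529 ≠ 5.0000 ✗
  (7.5, 5.5, 165°): beam 1 = 1.5529 ≠ 5.0000 ✗
  …
  (7.5, 2.5, 210°): r_1=5.0000, r_2=1.5529, r_3=3.0000, r_4=1.5529, r_5=1.0000 — all match ✓
Unique over the lattice → pose = (7.5, 2.5, 210°).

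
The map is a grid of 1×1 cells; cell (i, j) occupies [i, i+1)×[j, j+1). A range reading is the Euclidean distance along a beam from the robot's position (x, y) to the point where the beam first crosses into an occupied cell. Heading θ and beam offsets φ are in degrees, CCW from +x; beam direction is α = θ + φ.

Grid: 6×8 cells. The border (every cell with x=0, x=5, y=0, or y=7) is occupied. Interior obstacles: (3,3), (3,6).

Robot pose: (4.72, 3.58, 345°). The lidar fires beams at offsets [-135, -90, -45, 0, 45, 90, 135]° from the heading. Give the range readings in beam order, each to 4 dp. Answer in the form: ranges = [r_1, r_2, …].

beam 1: φ=-135°, α=210°
  d=(-0.8660,-0.5000)  start (4,3)  tX=0.8314 tY=1.1600  stride 1/|dx|=1.1547 1/|dy|=2.0000
    cross x-line → (3,3), t=0.8314 (wall)
  → r_1 = 0.8314
beam 2: φ=-90°, α=255°
  d=(-0.2588,-0.9659)  start (4,3)  tX=2.7819 tY=0.6005  stride 1/|dx|=3.8637 1/|dy|=1.0353
    cross y-line → (4,2), t=0.6005
    cross y-line → (4,1), t=1.6357
    cross y-line → (4,0), t=2.6710 (wall)
  → r_2 = 2.6710
beam 3: φ=-45°, α=300°
  d=(0.5000,-0.8660)  start (4,3)  tX=0.5600 tY=0.6697  stride 1/|dx|=2.0000 1/|dy|=1.1547
    cross x-line → (5,3), t=0.5600 (wall)
  → r_3 = 0.5600
beam 4: φ=0°, α=345°
  d=(0.9659,-0.2588)  start (4,3)  tX=0.2899 tY=2.2409  stride 1/|dx|=1.0353 1/|dy|=3.8637
    cross x-line → (5,3), t=0.2899 (wall)
  → r_4 = 0.2899
beam 5: φ=45°, α=30°
  d=(0.8660,0.5000)  start (4,3)  tX=0.3233 tY=0.8400  stride 1/|dx|=1.1547 1/|dy|=2.0000
    cross x-line → (5,3), t=0.3233 (wall)
  → r_5 = 0.3233
beam 6: φ=90°, α=75°
  d=(0.2588,0.9659)  start (4,3)  tX=1.0818 tY=0.4348  stride 1/|dx|=3.8637 1/|dy|=1.0353
    cross y-line → (4,4), t=0.4348
    cross x-line → (5,4), t=1.0818 (wall)
  → r_6 = 1.0818
beam 7: φ=135°, α=120°
  d=(-0.5000,0.8660)  start (4,3)  tX=1.4400 tY=0.4850  stride 1/|dx|=2.0000 1/|dy|=1.1547
    cross y-line → (4,4), t=0.4850
    cross x-line → (3,4), t=1.4400
    cross y-line → (3,5), t=1.6397
    cross y-line → (3,6), t=2.7944 (wall)
  → r_7 = 2.7944

ranges = [0.8314, 2.6710, 0.5600, 0.2899, 0.3233, 1.0818, 2.7944]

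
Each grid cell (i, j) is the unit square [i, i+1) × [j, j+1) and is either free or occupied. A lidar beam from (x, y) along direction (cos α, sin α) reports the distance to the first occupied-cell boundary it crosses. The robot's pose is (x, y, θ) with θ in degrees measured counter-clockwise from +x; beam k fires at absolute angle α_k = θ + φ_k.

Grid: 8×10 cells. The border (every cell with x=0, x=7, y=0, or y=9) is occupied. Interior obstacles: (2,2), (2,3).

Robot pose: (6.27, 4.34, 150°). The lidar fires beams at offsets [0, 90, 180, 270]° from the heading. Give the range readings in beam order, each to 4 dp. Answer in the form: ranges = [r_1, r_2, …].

ranges = [6.0853, 3.8567, 0.8429, 1.4600]

beam 1: φ=0°, α=150°
  cosα=-0.8660 sinα=0.5000 | (6,4) | tMaxX 0.3118 tMaxY 1.3200 | tΔX 1.1547 tΔY 2.0000
    t=0.3118 [x] (5,4)
    t=1.3200 [y] (5,5)
    t=1.4665 [x] (4,5)
    t=2.6212 [x] (3,5)
    t=3.3200 [y] (3,6)
    t=3.7759 [x] (2,6)
    t=4.9306 [x] (1,6)
    t=5.3200 [y] (1,7)
    t=6.0853 [x] (0,7) — stop
  → r_1 = 6.0853
beam 2: φ=90°, α=240°
  cosα=-0.5000 sinα=-0.8660 | (6,4) | tMaxX 0.5400 tMaxY 0.3926 | tΔX 2.0000 tΔY 1.1547
    t=0.3926 [y] (6,3)
    t=0.5400 [x] (5,3)
    t=1.5473 [y] (5,2)
    t=2.5400 [x] (4,2)
    t=2.7020 [y] (4,1)
    t=3.8567 [y] (4,0) — stop
  → r_2 = 3.8567
beam 3: φ=180°, α=330°
  cosα=0.8660 sinα=-0.5000 | (6,4) | tMaxX 0.8429 tMaxY 0.6800 | tΔX 1.1547 tΔY 2.0000
    t=0.6800 [y] (6,3)
    t=0.8429 [x] (7,3) — stop
  → r_3 = 0.8429
beam 4: φ=270°, α=60°
  cosα=0.5000 sinα=0.8660 | (6,4) | tMaxX 1.4600 tMaxY 0.7621 | tΔX 2.0000 tΔY 1.1547
    t=0.7621 [y] (6,5)
    t=1.4600 [x] (7,5) — stop
  → r_4 = 1.4600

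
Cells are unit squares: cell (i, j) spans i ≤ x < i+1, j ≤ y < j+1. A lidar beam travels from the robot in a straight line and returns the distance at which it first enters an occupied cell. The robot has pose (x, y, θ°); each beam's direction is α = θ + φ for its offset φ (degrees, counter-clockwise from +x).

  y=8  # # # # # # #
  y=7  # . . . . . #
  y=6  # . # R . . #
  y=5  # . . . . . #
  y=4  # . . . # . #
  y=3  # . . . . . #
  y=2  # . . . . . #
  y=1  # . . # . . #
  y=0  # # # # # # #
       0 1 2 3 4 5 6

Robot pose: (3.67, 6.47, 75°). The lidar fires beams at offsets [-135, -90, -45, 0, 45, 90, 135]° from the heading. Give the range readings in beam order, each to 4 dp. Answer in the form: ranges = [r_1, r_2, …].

ranges = [1.6974, 2.4122, 2.6905, 1.5840, 1.7667, 0.6936, 0.7736]

beam 1: φ=-135°, α=300°
  cosα=0.5000 sinα=-0.8660 | (3,6) | tMaxX 0.6600 tMaxY 0.5427 | tΔX 2.0000 tΔY 1.1547
    t=0.5427 [y] (3,5)
    t=0.6600 [x] (4,5)
    t=1.6974 [y] (4,4) — stop
  → r_1 = 1.6974
beam 2: φ=-90°, α=345°
  cosα=0.9659 sinα=-0.2588 | (3,6) | tMaxX 0.3416 tMaxY 1.8159 | tΔX 1.0353 tΔY 3.8637
    t=0.3416 [x] (4,6)
    t=1.3769 [x] (5,6)
    t=1.8159 [y] (5,5)
    t=2.4122 [x] (6,5) — stop
  → r_2 = 2.4122
beam 3: φ=-45°, α=30°
  cosα=0.8660 sinα=0.5000 | (3,6) | tMaxX 0.3811 tMaxY 1.0600 | tΔX 1.1547 tΔY 2.0000
    t=0.3811 [x] (4,6)
    t=1.0600 [y] (4,7)
    t=1.5358 [x] (5,7)
    t=2.6905 [x] (6,7) — stop
  → r_3 = 2.6905
beam 4: φ=0°, α=75°
  cosα=0.2588 sinα=0.9659 | (3,6) | tMaxX 1.2750 tMaxY 0.5487 | tΔX 3.8637 tΔY 1.0353
    t=0.5487 [y] (3,7)
    t=1.2750 [x] (4,7)
    t=1.5840 [y] (4,8) — stop
  → r_4 = 1.5840
beam 5: φ=45°, α=120°
  cosα=-0.5000 sinα=0.8660 | (3,6) | tMaxX 1.3400 tMaxY 0.6120 | tΔX 2.0000 tΔY 1.1547
    t=0.6120 [y] (3,7)
    t=1.3400 [x] (2,7)
    t=1.7667 [y] (2,8) — stop
  → r_5 = 1.7667
beam 6: φ=90°, α=165°
  cosα=-0.9659 sinα=0.2588 | (3,6) | tMaxX 0.6936 tMaxY 2.0478 | tΔX 1.0353 tΔY 3.8637
    t=0.6936 [x] (2,6) — stop
  → r_6 = 0.6936
beam 7: φ=135°, α=210°
  cosα=-0.8660 sinα=-0.5000 | (3,6) | tMaxX 0.7736 tMaxY 0.9400 | tΔX 1.1547 tΔY 2.0000
    t=0.7736 [x] (2,6) — stop
  → r_7 = 0.7736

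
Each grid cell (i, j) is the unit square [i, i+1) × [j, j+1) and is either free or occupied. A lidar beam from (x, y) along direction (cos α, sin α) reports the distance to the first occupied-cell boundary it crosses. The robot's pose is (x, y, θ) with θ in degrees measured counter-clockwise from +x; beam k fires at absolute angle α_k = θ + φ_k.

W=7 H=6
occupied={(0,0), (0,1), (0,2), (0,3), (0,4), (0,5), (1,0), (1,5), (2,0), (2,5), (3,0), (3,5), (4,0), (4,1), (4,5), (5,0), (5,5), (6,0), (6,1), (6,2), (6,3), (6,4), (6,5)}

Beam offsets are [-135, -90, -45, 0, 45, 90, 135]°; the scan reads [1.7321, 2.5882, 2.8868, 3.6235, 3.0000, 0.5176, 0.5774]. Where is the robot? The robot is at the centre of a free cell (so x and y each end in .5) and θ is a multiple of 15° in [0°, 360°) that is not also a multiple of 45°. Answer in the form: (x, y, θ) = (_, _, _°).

Enumerate (i+0.5, j+0.5, θ) over the 19 free cells and 16 admissible headings. For each, cast all 7 beams and compare to the given ranges.
  (5.5, 3.5, 210°): beam 1 = 1.5529 ≠ 1.7321 ✗
  (2.5, 3.5, 255°): beam 2 = 1.5529 ≠ 2.5882 ✗
  (1.5, 4.5, 105°): beam 1 = 5.1962 ≠ 1.7321 ✗
  (2.5, 2.5, 285°): beam 2 = 1.5529 ≠ 2.5882 ✗
  (5.5, 4.5, 330°): beam 1 = 4.6587 ≠ 1.7321 ✗
  …
  (4.5, 2.5, 165°): r_1=1.7321, r_2=2.5882, r_3=2.8868, r_4=3.6235, r_5=3.0000, r_6=0.5176, r_7=0.5774 — all match ✓
No second candidate reproduces the full scan.

(x, y, θ) = (4.5, 2.5, 165°)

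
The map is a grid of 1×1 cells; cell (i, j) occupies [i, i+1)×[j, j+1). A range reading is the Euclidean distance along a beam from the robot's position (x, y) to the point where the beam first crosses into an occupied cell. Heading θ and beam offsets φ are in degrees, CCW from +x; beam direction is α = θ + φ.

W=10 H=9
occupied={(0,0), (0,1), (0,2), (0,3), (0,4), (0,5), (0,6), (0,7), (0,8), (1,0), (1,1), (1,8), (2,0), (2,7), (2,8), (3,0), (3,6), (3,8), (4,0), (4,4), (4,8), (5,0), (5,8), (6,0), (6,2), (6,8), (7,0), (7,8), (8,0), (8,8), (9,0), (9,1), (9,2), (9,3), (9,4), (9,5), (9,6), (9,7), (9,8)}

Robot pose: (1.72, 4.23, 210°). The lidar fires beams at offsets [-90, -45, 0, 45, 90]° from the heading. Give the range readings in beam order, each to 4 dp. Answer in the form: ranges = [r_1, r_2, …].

beam 1: φ=-90°, α=120°
  direction (-0.5000, 0.8660); cell (1,4); t to first gridline: x 1.4400, y 0.8891 (then +2.0000 / +1.1547)
    (1,5) via y @ 0.8891
    (0,5) via x @ 1.4400  # hit
  → r_1 = 1.4400
beam 2: φ=-45°, α=165°
  direction (-0.9659, 0.2588); cell (1,4); t to first gridline: x 0.7454, y 2.9751 (then +1.0353 / +3.8637)
    (0,4) via x @ 0.7454  # hit
  → r_2 = 0.7454
beam 3: φ=0°, α=210°
  direction (-0.8660, -0.5000); cell (1,4); t to first gridline: x 0.8314, y 0.4600 (then +1.1547 / +2.0000)
    (1,3) via y @ 0.4600
    (0,3) via x @ 0.8314  # hit
  → r_3 = 0.8314
beam 4: φ=45°, α=255°
  direction (-0.2588, -0.9659); cell (1,4); t to first gridline: x 2.7819, y 0.2381 (then +3.8637 / +1.0353)
    (1,3) via y @ 0.2381
    (1,2) via y @ 1.2734
    (1,1) via y @ 2.3087  # hit
  → r_4 = 2.3087
beam 5: φ=90°, α=300°
  direction (0.5000, -0.8660); cell (1,4); t to first gridline: x 0.5600, y 0.2656 (then +2.0000 / +1.1547)
    (1,3) via y @ 0.2656
    (2,3) via x @ 0.5600
    (2,2) via y @ 1.4203
    (3,2) via x @ 2.5600
    (3,1) via y @ 2.5750
    (3,0) via y @ 3.7297  # hit
  → r_5 = 3.7297

ranges = [1.4400, 0.7454, 0.8314, 2.3087, 3.7297]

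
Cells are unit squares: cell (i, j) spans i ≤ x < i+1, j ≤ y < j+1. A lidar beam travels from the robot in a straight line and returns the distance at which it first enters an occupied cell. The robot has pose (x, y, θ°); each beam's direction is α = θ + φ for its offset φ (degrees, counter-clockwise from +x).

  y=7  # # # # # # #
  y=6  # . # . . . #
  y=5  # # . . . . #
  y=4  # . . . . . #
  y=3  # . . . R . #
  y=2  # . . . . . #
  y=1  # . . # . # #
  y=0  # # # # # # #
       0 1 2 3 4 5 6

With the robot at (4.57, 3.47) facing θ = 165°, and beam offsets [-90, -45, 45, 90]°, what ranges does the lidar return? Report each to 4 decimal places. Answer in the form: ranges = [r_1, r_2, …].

beam 1: φ=-90°, α=75°
  cosα=0.2588 sinα=0.9659 | (4,3) | tMaxX 1.6614 tMaxY 0.5487 | tΔX 3.8637 tΔY 1.0353
    t=0.5487 [y] (4,4)
    t=1.5840 [y] (4,5)
    t=1.6614 [x] (5,5)
    t=2.6192 [y] (5,6)
    t=3.6545 [y] (5,7) — stop
  → r_1 = 3.6545
beam 2: φ=-45°, α=120°
  cosα=-0.5000 sinα=0.8660 | (4,3) | tMaxX 1.1400 tMaxY 0.6120 | tΔX 2.0000 tΔY 1.1547
    t=0.6120 [y] (4,4)
    t=1.1400 [x] (3,4)
    t=1.7667 [y] (3,5)
    t=2.9214 [y] (3,6)
    t=3.1400 [x] (2,6) — stop
  → r_2 = 3.1400
beam 3: φ=45°, α=210°
  cosα=-0.8660 sinα=-0.5000 | (4,3) | tMaxX 0.6582 tMaxY 0.9400 | tΔX 1.1547 tΔY 2.0000
    t=0.6582 [x] (3,3)
    t=0.9400 [y] (3,2)
    t=1.8129 [x] (2,2)
    t=2.9400 [y] (2,1)
    t=2.9676 [x] (1,1)
    t=4.1223 [x] (0,1) — stop
  → r_3 = 4.1223
beam 4: φ=90°, α=255°
  cosα=-0.2588 sinα=-0.9659 | (4,3) | tMaxX 2.2023 tMaxY 0.4866 | tΔX 3.8637 tΔY 1.0353
    t=0.4866 [y] (4,2)
    t=1.5219 [y] (4,1)
    t=2.2023 [x] (3,1) — stop
  → r_4 = 2.2023

ranges = [3.6545, 3.1400, 4.1223, 2.2023]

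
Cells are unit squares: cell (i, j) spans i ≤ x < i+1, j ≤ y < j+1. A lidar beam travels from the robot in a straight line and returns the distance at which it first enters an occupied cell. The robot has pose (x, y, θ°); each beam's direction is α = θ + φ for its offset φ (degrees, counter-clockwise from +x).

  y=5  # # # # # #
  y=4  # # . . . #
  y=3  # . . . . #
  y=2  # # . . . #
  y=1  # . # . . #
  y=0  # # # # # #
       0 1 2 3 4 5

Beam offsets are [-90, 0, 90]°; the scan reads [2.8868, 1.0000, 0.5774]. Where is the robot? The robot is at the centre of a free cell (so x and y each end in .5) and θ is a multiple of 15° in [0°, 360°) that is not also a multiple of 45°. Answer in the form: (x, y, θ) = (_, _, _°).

Candidates: 13 free-cell centres × 16 headings = 208 poses. Raycast each; keep the one whose scan matches to 4 dp.
  (3.5, 1.5, 150°): beam 1 = 3.0000 ≠ 2.8868 ✗
  (3.5, 3.5, 345°): beam 1 = 1.9319 ≠ 2.8868 ✗
  (1.5, 1.5, 210°): beam 1 = 0.5774 ≠ 2.8868 ✗
  (1.5, 1.5, 150°): beam 1 = 0.5774 ≠ 2.8868 ✗
  …
  (4.5, 3.5, 300°): r_1=2.8868, r_2=1.0000, r_3=0.5774 — all match ✓
Unique over the lattice → pose = (4.5, 3.5, 300°).

(x, y, θ) = (4.5, 3.5, 300°)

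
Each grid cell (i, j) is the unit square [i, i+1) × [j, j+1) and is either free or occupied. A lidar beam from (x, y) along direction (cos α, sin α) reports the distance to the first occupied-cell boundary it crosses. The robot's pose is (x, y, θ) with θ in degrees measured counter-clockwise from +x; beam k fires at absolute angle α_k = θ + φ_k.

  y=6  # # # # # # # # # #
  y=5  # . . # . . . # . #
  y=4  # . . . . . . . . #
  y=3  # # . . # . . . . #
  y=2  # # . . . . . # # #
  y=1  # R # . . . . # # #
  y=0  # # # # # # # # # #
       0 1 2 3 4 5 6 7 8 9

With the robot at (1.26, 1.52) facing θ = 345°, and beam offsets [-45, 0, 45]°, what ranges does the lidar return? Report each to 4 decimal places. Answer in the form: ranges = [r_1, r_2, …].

ranges = [0.6004, 0.7661, 0.8545]

beam 1: φ=-45°, α=300°
  direction (0.5000, -0.8660); cell (1,1); t to first gridline: x 1.4800, y 0.6004 (then +2.0000 / +1.1547)
    (1,0) via y @ 0.6004  # hit
  → r_1 = 0.6004
beam 2: φ=0°, α=345°
  direction (0.9659, -0.2588); cell (1,1); t to first gridline: x 0.7661, y 2.0091 (then +1.0353 / +3.8637)
    (2,1) via x @ 0.7661  # hit
  → r_2 = 0.7661
beam 3: φ=45°, α=30°
  direction (0.8660, 0.5000); cell (1,1); t to first gridline: x 0.8545, y 0.9600 (then +1.1547 / +2.0000)
    (2,1) via x @ 0.8545  # hit
  → r_3 = 0.8545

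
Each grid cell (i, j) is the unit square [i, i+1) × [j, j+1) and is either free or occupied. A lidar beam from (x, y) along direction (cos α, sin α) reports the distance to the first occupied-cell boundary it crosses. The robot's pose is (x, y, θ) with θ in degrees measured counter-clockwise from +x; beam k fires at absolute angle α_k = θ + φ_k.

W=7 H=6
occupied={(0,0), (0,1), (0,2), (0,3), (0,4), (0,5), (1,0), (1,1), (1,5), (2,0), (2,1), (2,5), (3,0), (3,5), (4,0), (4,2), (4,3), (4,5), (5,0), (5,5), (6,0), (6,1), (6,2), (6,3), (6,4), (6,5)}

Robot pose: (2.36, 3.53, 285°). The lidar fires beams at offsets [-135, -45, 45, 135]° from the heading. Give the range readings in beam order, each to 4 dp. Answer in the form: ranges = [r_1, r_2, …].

ranges = [1.5704, 1.7667, 1.8937, 1.6974]

beam 1: φ=-135°, α=150°
  dir = (cos 150°, sin 150°) = (-0.8660, 0.5000); from cell (2,3)
  next x-line at t=0.4157, next y-line at t=0.9400; Δt_x=1.1547, Δt_y=2.0000
    x: enter (1,3) at t=0.4157
    y: enter (1,4) at t=0.9400
    x: enter (0,4) at t=1.5704 ← occupied
  → r_1 = 1.5704
beam 2: φ=-45°, α=240°
  dir = (cos 240°, sin 240°) = (-0.5000, -0.8660); from cell (2,3)
  next x-line at t=0.7200, next y-line at t=0.6120; Δt_x=2.0000, Δt_y=1.1547
    y: enter (2,2) at t=0.6120
    x: enter (1,2) at t=0.7200
    y: enter (1,1) at t=1.7667 ← occupied
  → r_2 = 1.7667
beam 3: φ=45°, α=330°
  dir = (cos 330°, sin 330°) = (0.8660, -0.5000); from cell (2,3)
  next x-line at t=0.7390, next y-line at t=1.0600; Δt_x=1.1547, Δt_y=2.0000
    x: enter (3,3) at t=0.7390
    y: enter (3,2) at t=1.0600
    x: enter (4,2) at t=1.8937 ← occupied
  → r_3 = 1.8937
beam 4: φ=135°, α=60°
  dir = (cos 60°, sin 60°) = (0.5000, 0.8660); from cell (2,3)
  next x-line at t=1.2800, next y-line at t=0.5427; Δt_x=2.0000, Δt_y=1.1547
    y: enter (2,4) at t=0.5427
    x: enter (3,4) at t=1.2800
    y: enter (3,5) at t=1.6974 ← occupied
  → r_4 = 1.6974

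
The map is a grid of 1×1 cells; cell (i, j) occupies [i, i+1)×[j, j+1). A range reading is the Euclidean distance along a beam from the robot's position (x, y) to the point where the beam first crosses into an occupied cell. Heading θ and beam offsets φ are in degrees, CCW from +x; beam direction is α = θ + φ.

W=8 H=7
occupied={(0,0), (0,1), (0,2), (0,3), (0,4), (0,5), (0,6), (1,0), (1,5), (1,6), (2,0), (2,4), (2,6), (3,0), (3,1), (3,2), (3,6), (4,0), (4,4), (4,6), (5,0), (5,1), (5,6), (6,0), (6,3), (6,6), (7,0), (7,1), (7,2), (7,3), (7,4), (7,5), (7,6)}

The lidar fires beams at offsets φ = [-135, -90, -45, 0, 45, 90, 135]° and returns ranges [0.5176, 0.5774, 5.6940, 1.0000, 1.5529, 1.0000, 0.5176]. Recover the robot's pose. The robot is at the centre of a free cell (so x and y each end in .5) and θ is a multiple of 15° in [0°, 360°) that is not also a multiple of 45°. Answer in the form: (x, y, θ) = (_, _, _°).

Enumerate (i+0.5, j+0.5, θ) over the 23 free cells and 16 admissible headings. For each, cast all 7 beams and compare to the given ranges.
  (5.5, 3.5, 300°): beam 1 = 2.5882 ≠ 0.5176 ✗
  (4.5, 3.5, 195°): beam 1 = 0.5774 ≠ 0.5176 ✗
  (5.5, 4.5, 300°): beam 3 = 3.6235 ≠ 5.6940 ✗
  (2.5, 5.5, 60°): beam 2 = 1.7321 ≠ 0.5774 ✗
  …
  (6.5, 2.5, 210°): r_1=0.5176, r_2=0.5774, r_3=5.6940, r_4=1.0000, r_5=1.5529, r_6=1.0000, r_7=0.5176 — all match ✓
No second candidate reproduces the full scan.

(x, y, θ) = (6.5, 2.5, 210°)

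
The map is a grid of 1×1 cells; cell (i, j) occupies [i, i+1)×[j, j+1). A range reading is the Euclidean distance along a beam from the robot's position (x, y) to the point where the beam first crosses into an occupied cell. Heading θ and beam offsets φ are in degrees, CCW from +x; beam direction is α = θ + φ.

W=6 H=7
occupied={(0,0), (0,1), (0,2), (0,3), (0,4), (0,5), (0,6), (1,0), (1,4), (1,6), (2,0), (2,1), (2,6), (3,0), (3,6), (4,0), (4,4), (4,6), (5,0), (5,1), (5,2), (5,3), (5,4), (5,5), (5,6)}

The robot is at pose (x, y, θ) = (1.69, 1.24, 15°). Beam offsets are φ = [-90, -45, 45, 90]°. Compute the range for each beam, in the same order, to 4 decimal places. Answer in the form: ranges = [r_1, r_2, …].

beam 1: φ=-90°, α=285°
  d=(0.2588,-0.9659)  start (1,1)  tX=1.1977 tY=0.2485  stride 1/|dx|=3.8637 1/|dy|=1.0353
    cross y-line → (1,0), t=0.2485 (wall)
  → r_1 = 0.2485
beam 2: φ=-45°, α=330°
  d=(0.8660,-0.5000)  start (1,1)  tX=0.3580 tY=0.4800  stride 1/|dx|=1.1547 1/|dy|=2.0000
    cross x-line → (2,1), t=0.3580 (wall)
  → r_2 = 0.3580
beam 3: φ=45°, α=60°
  d=(0.5000,0.8660)  start (1,1)  tX=0.6200 tY=0.8776  stride 1/|dx|=2.0000 1/|dy|=1.1547
    cross x-line → (2,1), t=0.6200 (wall)
  → r_3 = 0.6200
beam 4: φ=90°, α=105°
  d=(-0.2588,0.9659)  start (1,1)  tX=2.6660 tY=0.7868  stride 1/|dx|=3.8637 1/|dy|=1.0353
    cross y-line → (1,2), t=0.7868
    cross y-line → (1,3), t=1.8221
    cross x-line → (0,3), t=2.6660 (wall)
  → r_4 = 2.6660

ranges = [0.2485, 0.3580, 0.6200, 2.6660]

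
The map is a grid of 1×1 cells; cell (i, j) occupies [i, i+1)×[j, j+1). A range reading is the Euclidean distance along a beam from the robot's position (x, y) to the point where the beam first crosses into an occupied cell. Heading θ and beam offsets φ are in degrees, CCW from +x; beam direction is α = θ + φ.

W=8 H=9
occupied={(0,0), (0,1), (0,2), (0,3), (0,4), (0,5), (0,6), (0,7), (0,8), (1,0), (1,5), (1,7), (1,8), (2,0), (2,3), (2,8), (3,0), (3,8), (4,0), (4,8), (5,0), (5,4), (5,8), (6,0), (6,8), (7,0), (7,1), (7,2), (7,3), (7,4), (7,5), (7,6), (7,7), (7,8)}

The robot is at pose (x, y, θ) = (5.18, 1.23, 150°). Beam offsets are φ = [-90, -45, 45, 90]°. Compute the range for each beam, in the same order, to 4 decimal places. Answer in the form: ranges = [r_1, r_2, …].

beam 1: φ=-90°, α=60°
  dir = (cos 60°, sin 60°) = (0.5000, 0.8660); from cell (5,1)
  next x-line at t=1.6400, next y-line at t=0.8891; Δt_x=2.0000, Δt_y=1.1547
    y: enter (5,2) at t=0.8891
    x: enter (6,2) at t=1.6400
    y: enter (6,3) at t=2.0438
    y: enter (6,4) at t=3.1985
    x: enter (7,4) at t=3.6400 ← occupied
  → r_1 = 3.6400
beam 2: φ=-45°, α=105°
  dir = (cos 105°, sin 105°) = (-0.2588, 0.9659); from cell (5,1)
  next x-line at t=0.6955, next y-line at t=0.7972; Δt_x=3.8637, Δt_y=1.0353
    x: enter (4,1) at t=0.6955
    y: enter (4,2) at t=0.7972
    y: enter (4,3) at t=1.8324
    y: enter (4,4) at t=2.8677
    y: enter (4,5) at t=3.9030
    x: enter (3,5) at t=4.5592
    y: enter (3,6) at t=4.9383
    y: enter (3,7) at t=5.9735
    y: enter (3,8) at t=7.0088 ← occupied
  → r_2 = 7.0088
beam 3: φ=45°, α=195°
  dir = (cos 195°, sin 195°) = (-0.9659, -0.2588); from cell (5,1)
  next x-line at t=0.1863, next y-line at t=0.8887; Δt_x=1.0353, Δt_y=3.8637
    x: enter (4,1) at t=0.1863
    y: enter (4,0) at t=0.8887 ← occupied
  → r_3 = 0.8887
beam 4: φ=90°, α=240°
  dir = (cos 240°, sin 240°) = (-0.5000, -0.8660); from cell (5,1)
  next x-line at t=0.3600, next y-line at t=0.2656; Δt_x=2.0000, Δt_y=1.1547
    y: enter (5,0) at t=0.2656 ← occupied
  → r_4 = 0.2656

ranges = [3.6400, 7.0088, 0.8887, 0.2656]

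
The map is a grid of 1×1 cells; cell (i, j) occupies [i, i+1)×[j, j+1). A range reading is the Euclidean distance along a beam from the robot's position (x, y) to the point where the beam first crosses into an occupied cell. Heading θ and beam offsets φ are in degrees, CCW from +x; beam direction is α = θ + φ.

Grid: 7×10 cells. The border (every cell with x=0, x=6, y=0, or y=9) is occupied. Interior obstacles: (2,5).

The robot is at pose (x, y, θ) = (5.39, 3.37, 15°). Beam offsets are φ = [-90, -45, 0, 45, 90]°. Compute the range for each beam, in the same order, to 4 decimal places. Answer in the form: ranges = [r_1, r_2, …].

beam 1: φ=-90°, α=285°
  dir = (cos 285°, sin 285°) = (0.2588, -0.9659); from cell (5,3)
  next x-line at t=2.3569, next y-line at t=0.3831; Δt_x=3.8637, Δt_y=1.0353
    y: enter (5,2) at t=0.3831
    y: enter (5,1) at t=1.4183
    x: enter (6,1) at t=2.3569 ← occupied
  → r_1 = 2.3569
beam 2: φ=-45°, α=330°
  dir = (cos 330°, sin 330°) = (0.8660, -0.5000); from cell (5,3)
  next x-line at t=0.7044, next y-line at t=0.7400; Δt_x=1.1547, Δt_y=2.0000
    x: enter (6,3) at t=0.7044 ← occupied
  → r_2 = 0.7044
beam 3: φ=0°, α=15°
  dir = (cos 15°, sin 15°) = (0.9659, 0.2588); from cell (5,3)
  next x-line at t=0.6315, next y-line at t=2.4341; Δt_x=1.0353, Δt_y=3.8637
    x: enter (6,3) at t=0.6315 ← occupied
  → r_3 = 0.6315
beam 4: φ=45°, α=60°
  dir = (cos 60°, sin 60°) = (0.5000, 0.8660); from cell (5,3)
  next x-line at t=1.2200, next y-line at t=0.7275; Δt_x=2.0000, Δt_y=1.1547
    y: enter (5,4) at t=0.7275
    x: enter (6,4) at t=1.2200 ← occupied
  → r_4 = 1.2200
beam 5: φ=90°, α=105°
  dir = (cos 105°, sin 105°) = (-0.2588, 0.9659); from cell (5,3)
  next x-line at t=1.5068, next y-line at t=0.6522; Δt_x=3.8637, Δt_y=1.0353
    y: enter (5,4) at t=0.6522
    x: enter (4,4) at t=1.5068
    y: enter (4,5) at t=1.6875
    y: enter (4,6) at t=2.7228
    y: enter (4,7) at t=3.7581
    y: enter (4,8) at t=4.7933
    x: enter (3,8) at t=5.3705
    y: enter (3,9) at t=5.8286 ← occupied
  → r_5 = 5.8286

ranges = [2.3569, 0.7044, 0.6315, 1.2200, 5.8286]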